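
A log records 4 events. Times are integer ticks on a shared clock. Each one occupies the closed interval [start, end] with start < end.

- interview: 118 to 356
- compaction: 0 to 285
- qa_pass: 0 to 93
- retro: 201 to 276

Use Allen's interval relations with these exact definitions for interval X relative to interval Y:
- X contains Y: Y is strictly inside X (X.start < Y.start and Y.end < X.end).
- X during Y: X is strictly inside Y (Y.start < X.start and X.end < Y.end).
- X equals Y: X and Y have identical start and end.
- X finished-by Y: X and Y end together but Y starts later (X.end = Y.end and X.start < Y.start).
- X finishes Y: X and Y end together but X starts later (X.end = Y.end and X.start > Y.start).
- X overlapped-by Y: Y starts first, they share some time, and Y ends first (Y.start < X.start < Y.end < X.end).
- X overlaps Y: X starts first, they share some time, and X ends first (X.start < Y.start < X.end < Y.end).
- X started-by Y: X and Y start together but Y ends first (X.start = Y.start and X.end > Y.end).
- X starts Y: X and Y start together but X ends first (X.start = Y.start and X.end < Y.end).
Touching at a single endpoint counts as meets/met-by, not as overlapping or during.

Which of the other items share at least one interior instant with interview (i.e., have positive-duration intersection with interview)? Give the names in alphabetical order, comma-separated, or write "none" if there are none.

Target interview = [118, 356].
compaction [0, 285] → overlaps → yes.
qa_pass [0, 93] → before → no.
retro [201, 276] → during → yes.
Result: compaction, retro.

compaction, retro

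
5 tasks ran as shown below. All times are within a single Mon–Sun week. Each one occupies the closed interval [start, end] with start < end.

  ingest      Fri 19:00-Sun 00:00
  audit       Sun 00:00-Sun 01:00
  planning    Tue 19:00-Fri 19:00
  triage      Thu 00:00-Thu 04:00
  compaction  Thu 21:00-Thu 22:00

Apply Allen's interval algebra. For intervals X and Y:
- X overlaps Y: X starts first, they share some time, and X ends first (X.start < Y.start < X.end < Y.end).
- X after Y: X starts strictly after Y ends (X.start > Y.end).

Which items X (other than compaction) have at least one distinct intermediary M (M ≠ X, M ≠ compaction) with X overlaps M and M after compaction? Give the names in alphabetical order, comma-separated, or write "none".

Target compaction = [Thu 21:00, Thu 22:00].
Intermediaries M with M after compaction: audit, ingest.
Via audit — items with X overlaps audit: none.
Via ingest — items with X overlaps ingest: none.
Union: none.

none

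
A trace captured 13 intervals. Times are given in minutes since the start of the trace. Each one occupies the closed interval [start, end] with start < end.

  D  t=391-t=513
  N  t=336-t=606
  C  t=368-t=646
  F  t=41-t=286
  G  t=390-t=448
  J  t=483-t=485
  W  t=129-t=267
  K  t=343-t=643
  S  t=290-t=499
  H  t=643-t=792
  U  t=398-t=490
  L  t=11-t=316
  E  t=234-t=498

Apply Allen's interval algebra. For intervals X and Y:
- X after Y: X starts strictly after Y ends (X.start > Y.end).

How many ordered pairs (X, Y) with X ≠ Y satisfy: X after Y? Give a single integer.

Checking all 156 ordered pairs for relation 'after'; matching pairs in alphabetical order:
(C, F): C after F ✓
(C, L): C after L ✓
(C, W): C after W ✓
(D, F): D after F ✓
(D, L): D after L ✓
(D, W): D after W ✓
(G, F): G after F ✓
(G, L): G after L ✓
(G, W): G after W ✓
(H, D): H after D ✓
(H, E): H after E ✓
(H, F): H after F ✓
(H, G): H after G ✓
(H, J): H after J ✓
(H, L): H after L ✓
(H, N): H after N ✓
(H, S): H after S ✓
(H, U): H after U ✓
(H, W): H after W ✓
(J, F): J after F ✓
(J, G): J after G ✓
(J, L): J after L ✓
(J, W): J after W ✓
(K, F): K after F ✓
... plus 10 further pairs not listed.
Count: 34.

34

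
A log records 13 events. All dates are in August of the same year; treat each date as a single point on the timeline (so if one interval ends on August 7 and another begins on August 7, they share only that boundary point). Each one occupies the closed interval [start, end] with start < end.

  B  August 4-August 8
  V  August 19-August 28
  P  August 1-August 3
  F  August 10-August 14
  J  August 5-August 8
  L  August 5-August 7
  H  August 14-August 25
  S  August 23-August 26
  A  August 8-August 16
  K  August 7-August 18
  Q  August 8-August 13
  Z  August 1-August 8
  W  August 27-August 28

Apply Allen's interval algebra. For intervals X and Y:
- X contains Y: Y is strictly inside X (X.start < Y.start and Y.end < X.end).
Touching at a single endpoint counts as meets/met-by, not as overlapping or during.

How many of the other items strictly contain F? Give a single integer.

Target F = [August 10, August 14].
A [August 8, August 16] → contains → counts.
B [August 4, August 8] → before → no.
H [August 14, August 25] → met-by → no.
J [August 5, August 8] → before → no.
K [August 7, August 18] → contains → counts.
L [August 5, August 7] → before → no.
P [August 1, August 3] → before → no.
Q [August 8, August 13] → overlaps → no.
S [August 23, August 26] → after → no.
V [August 19, August 28] → after → no.
W [August 27, August 28] → after → no.
Z [August 1, August 8] → before → no.
Total: 2.

2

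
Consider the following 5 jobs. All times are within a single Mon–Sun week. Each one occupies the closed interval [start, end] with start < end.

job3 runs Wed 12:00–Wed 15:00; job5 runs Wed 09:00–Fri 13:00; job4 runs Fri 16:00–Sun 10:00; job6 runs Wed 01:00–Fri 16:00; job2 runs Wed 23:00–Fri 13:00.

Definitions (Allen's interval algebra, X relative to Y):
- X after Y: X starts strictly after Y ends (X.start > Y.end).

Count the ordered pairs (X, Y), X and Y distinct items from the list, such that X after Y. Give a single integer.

Checking all 20 ordered pairs for relation 'after'; matching pairs in alphabetical order:
(job2, job3): job2 after job3 ✓
(job4, job2): job4 after job2 ✓
(job4, job3): job4 after job3 ✓
(job4, job5): job4 after job5 ✓
Count: 4.

4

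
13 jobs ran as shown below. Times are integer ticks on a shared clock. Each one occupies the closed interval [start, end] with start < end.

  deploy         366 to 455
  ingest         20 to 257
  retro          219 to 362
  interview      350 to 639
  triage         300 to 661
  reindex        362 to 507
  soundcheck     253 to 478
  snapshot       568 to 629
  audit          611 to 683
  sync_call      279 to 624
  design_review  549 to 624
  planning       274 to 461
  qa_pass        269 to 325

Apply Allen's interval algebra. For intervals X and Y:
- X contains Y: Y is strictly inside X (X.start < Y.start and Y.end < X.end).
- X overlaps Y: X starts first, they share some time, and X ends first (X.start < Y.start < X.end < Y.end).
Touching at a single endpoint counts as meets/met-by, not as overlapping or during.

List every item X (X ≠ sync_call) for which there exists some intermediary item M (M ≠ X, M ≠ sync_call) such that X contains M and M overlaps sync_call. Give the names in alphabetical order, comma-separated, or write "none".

Target sync_call = [279, 624].
Intermediaries M with M overlaps sync_call: planning, qa_pass, retro, soundcheck.
Via planning — items with X contains planning: soundcheck.
Via qa_pass — items with X contains qa_pass: retro, soundcheck.
Via retro — items with X contains retro: none.
Via soundcheck — items with X contains soundcheck: none.
Union: retro, soundcheck.

retro, soundcheck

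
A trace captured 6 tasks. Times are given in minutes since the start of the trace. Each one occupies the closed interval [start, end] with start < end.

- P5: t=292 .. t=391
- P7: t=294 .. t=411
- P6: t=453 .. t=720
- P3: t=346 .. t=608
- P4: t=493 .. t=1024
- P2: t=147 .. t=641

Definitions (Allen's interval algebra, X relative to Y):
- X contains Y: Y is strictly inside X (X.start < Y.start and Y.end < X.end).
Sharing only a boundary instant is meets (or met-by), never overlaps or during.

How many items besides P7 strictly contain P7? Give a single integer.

1

Target P7 = [t=294, t=411].
P2 [t=147, t=641] → contains → counts.
P3 [t=346, t=608] → overlapped-by → no.
P4 [t=493, t=1024] → after → no.
P5 [t=292, t=391] → overlaps → no.
P6 [t=453, t=720] → after → no.
Total: 1.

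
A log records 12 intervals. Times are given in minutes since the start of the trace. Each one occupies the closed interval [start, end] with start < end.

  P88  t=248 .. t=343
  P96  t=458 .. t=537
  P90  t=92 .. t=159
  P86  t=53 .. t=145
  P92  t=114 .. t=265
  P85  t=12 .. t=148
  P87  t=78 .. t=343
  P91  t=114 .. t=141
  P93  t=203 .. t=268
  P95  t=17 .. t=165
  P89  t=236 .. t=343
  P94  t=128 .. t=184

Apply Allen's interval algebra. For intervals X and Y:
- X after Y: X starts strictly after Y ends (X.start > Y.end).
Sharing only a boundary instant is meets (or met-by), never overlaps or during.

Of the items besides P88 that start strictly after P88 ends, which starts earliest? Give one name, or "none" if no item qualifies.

P96

Target P88 = [t=248, t=343].
P85 [t=12, t=148] → before → excluded.
P86 [t=53, t=145] → before → excluded.
P87 [t=78, t=343] → finished-by → excluded.
P89 [t=236, t=343] → finished-by → excluded.
P90 [t=92, t=159] → before → excluded.
P91 [t=114, t=141] → before → excluded.
P92 [t=114, t=265] → overlaps → excluded.
P93 [t=203, t=268] → overlaps → excluded.
P94 [t=128, t=184] → before → excluded.
P95 [t=17, t=165] → before → excluded.
P96 [t=458, t=537] → after → candidate.
Among candidates, earliest start is t=458 → P96.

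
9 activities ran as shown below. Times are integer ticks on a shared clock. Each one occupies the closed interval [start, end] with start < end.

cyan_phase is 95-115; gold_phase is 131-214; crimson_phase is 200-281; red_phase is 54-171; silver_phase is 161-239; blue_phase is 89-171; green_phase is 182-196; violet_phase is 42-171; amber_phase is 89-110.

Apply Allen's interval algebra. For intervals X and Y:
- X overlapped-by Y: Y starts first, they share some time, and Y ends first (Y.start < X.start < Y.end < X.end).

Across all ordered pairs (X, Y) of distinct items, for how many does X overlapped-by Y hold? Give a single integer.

Checking all 72 ordered pairs for relation 'overlapped-by'; matching pairs in alphabetical order:
(crimson_phase, gold_phase): crimson_phase overlapped-by gold_phase ✓
(crimson_phase, silver_phase): crimson_phase overlapped-by silver_phase ✓
(cyan_phase, amber_phase): cyan_phase overlapped-by amber_phase ✓
(gold_phase, blue_phase): gold_phase overlapped-by blue_phase ✓
(gold_phase, red_phase): gold_phase overlapped-by red_phase ✓
(gold_phase, violet_phase): gold_phase overlapped-by violet_phase ✓
(silver_phase, blue_phase): silver_phase overlapped-by blue_phase ✓
(silver_phase, gold_phase): silver_phase overlapped-by gold_phase ✓
(silver_phase, red_phase): silver_phase overlapped-by red_phase ✓
(silver_phase, violet_phase): silver_phase overlapped-by violet_phase ✓
Count: 10.

10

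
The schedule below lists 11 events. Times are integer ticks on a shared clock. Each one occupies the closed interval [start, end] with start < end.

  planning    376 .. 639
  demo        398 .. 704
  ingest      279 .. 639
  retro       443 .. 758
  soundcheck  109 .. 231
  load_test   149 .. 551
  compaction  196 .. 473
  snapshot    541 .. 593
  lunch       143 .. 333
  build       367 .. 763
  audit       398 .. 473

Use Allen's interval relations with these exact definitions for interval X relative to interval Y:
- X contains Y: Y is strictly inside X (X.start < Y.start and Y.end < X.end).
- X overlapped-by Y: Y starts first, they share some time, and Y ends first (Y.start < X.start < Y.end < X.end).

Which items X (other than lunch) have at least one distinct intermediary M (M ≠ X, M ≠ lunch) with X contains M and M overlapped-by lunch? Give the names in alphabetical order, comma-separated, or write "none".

load_test

Target lunch = [143, 333].
Intermediaries M with M overlapped-by lunch: compaction, ingest, load_test.
Via compaction — items with X contains compaction: load_test.
Via ingest — items with X contains ingest: none.
Via load_test — items with X contains load_test: none.
Union: load_test.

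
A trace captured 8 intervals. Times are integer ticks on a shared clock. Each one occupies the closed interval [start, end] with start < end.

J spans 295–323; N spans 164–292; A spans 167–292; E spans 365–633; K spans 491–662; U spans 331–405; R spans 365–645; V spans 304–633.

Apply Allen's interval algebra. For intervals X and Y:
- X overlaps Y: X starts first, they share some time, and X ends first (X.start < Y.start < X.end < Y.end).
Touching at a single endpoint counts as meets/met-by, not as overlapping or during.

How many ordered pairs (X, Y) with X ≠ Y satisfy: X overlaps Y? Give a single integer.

Checking all 56 ordered pairs for relation 'overlaps'; matching pairs in alphabetical order:
(E, K): E overlaps K ✓
(J, V): J overlaps V ✓
(R, K): R overlaps K ✓
(U, E): U overlaps E ✓
(U, R): U overlaps R ✓
(V, K): V overlaps K ✓
(V, R): V overlaps R ✓
Count: 7.

7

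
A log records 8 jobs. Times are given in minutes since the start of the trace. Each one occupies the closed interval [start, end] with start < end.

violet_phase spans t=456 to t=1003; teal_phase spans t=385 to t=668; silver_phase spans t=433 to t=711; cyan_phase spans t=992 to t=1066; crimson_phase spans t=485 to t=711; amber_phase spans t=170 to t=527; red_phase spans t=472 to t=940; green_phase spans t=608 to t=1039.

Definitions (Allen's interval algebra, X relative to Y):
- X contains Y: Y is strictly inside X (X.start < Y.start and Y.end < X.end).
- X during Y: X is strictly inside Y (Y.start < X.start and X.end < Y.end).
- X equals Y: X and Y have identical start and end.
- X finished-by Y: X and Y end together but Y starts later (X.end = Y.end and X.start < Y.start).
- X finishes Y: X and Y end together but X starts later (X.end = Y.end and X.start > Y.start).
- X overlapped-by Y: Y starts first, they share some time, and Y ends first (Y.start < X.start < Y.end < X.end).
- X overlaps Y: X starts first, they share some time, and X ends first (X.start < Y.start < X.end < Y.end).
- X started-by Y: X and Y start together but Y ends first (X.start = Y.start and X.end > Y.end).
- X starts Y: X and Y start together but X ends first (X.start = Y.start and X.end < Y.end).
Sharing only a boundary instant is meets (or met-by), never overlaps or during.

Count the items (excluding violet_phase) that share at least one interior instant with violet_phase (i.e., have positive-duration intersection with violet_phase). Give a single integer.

Target violet_phase = [t=456, t=1003].
amber_phase [t=170, t=527] → overlaps → counts.
crimson_phase [t=485, t=711] → during → counts.
cyan_phase [t=992, t=1066] → overlapped-by → counts.
green_phase [t=608, t=1039] → overlapped-by → counts.
red_phase [t=472, t=940] → during → counts.
silver_phase [t=433, t=711] → overlaps → counts.
teal_phase [t=385, t=668] → overlaps → counts.
Total: 7.

7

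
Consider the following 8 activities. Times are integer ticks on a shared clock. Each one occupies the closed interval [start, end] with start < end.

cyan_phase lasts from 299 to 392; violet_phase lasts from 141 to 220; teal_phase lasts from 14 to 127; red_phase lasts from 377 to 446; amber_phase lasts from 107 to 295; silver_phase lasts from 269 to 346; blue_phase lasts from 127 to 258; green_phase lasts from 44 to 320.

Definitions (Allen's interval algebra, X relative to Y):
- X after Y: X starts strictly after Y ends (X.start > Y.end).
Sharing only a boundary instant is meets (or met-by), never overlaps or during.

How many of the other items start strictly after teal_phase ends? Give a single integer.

Target teal_phase = [14, 127].
amber_phase [107, 295] → overlapped-by → no.
blue_phase [127, 258] → met-by → no.
cyan_phase [299, 392] → after → counts.
green_phase [44, 320] → overlapped-by → no.
red_phase [377, 446] → after → counts.
silver_phase [269, 346] → after → counts.
violet_phase [141, 220] → after → counts.
Total: 4.

4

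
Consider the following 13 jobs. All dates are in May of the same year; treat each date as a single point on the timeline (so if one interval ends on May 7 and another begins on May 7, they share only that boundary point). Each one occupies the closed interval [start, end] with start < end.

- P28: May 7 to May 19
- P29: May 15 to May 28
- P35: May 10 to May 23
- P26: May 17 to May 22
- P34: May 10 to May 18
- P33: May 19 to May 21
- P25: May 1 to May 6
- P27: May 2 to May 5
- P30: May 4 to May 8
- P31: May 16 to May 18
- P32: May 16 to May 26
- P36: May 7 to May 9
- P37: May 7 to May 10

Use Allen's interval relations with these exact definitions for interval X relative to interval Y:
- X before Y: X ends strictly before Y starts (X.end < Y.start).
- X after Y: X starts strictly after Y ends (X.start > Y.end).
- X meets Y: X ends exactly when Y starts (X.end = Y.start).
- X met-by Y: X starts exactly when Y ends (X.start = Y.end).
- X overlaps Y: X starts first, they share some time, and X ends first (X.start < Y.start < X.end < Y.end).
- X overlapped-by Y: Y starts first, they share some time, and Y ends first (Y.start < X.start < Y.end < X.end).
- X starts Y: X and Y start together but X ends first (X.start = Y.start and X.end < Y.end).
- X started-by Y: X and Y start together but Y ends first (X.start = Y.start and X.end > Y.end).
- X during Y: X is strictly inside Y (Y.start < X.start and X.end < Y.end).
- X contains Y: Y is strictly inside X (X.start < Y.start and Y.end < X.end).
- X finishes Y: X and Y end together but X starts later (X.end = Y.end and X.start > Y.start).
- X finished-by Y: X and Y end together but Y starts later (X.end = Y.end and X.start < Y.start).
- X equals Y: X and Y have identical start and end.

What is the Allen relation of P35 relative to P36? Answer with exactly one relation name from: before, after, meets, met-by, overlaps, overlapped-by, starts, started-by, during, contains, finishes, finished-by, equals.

P35 = [May 10, May 23]; P36 = [May 7, May 9].
Compare endpoints: P35.start > P36.start, P35.start > P36.end, P35.end > P36.start, P35.end > P36.end.
That pattern is 'after'.

after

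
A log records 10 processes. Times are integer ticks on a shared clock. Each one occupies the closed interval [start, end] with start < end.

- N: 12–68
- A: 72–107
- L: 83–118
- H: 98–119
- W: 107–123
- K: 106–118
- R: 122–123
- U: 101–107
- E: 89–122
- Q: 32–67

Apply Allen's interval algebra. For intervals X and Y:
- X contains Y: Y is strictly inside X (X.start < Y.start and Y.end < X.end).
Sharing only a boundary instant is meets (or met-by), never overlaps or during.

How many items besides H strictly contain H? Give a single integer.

1

Target H = [98, 119].
A [72, 107] → overlaps → no.
E [89, 122] → contains → counts.
K [106, 118] → during → no.
L [83, 118] → overlaps → no.
N [12, 68] → before → no.
Q [32, 67] → before → no.
R [122, 123] → after → no.
U [101, 107] → during → no.
W [107, 123] → overlapped-by → no.
Total: 1.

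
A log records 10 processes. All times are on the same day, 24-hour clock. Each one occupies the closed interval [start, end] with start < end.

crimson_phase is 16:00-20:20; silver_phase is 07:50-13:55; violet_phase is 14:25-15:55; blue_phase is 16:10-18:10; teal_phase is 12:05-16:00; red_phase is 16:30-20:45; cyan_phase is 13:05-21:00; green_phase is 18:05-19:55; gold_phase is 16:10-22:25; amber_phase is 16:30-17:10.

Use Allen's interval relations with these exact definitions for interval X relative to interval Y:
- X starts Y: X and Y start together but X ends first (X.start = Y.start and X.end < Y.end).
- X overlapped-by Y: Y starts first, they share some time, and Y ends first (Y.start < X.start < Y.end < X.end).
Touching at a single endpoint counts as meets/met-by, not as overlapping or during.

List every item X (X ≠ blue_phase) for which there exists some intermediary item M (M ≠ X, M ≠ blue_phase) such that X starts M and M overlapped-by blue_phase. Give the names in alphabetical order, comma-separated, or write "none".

amber_phase

Target blue_phase = [16:10, 18:10].
Intermediaries M with M overlapped-by blue_phase: green_phase, red_phase.
Via green_phase — items with X starts green_phase: none.
Via red_phase — items with X starts red_phase: amber_phase.
Union: amber_phase.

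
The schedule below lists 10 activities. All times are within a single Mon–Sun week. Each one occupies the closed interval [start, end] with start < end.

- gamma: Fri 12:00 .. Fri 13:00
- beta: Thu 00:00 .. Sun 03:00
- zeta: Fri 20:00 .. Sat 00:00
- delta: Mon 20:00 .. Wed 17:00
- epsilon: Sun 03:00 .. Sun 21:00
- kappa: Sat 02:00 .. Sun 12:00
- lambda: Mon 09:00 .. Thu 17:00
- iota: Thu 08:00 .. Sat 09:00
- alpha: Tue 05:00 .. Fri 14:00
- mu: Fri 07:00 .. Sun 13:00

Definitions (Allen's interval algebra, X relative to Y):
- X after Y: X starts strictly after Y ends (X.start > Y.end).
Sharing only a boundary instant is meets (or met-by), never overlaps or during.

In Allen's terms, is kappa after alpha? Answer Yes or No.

Yes

kappa = [Sat 02:00, Sun 12:00], alpha = [Tue 05:00, Fri 14:00].
Actual relation of kappa to alpha: after.
Asked whether 'after' holds → Yes.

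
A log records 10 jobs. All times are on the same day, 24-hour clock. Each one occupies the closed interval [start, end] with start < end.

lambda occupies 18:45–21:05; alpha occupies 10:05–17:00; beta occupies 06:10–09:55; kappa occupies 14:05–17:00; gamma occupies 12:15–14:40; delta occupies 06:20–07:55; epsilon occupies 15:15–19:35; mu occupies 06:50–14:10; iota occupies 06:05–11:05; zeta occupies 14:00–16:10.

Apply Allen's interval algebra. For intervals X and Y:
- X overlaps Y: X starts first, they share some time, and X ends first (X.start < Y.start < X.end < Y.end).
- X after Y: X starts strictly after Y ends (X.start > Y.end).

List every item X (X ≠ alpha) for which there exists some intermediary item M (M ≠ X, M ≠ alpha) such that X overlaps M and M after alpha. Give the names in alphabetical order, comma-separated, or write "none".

epsilon

Target alpha = [10:05, 17:00].
Intermediaries M with M after alpha: lambda.
Via lambda — items with X overlaps lambda: epsilon.
Union: epsilon.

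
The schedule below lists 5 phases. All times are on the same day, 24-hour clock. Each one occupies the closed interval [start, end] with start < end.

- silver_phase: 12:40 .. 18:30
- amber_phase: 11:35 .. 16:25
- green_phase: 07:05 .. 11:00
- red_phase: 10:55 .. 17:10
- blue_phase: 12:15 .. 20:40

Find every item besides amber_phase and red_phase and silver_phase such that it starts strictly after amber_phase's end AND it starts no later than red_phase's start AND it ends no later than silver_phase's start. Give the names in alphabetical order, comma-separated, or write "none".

Conditions: its start is strictly after amber_phase's end (X.start > 16:25) AND its start is no later than red_phase's start (X.start <= 10:55) AND its end is no later than silver_phase's start (X.end <= 12:40).
blue_phase: start 12:15 > 16:25? ✗; start 12:15 <= 10:55? ✗; end 20:40 <= 12:40? ✗ → no.
green_phase: start 07:05 > 16:25? ✗; start 07:05 <= 10:55? ✓; end 11:00 <= 12:40? ✓ → no.
Result: none.

none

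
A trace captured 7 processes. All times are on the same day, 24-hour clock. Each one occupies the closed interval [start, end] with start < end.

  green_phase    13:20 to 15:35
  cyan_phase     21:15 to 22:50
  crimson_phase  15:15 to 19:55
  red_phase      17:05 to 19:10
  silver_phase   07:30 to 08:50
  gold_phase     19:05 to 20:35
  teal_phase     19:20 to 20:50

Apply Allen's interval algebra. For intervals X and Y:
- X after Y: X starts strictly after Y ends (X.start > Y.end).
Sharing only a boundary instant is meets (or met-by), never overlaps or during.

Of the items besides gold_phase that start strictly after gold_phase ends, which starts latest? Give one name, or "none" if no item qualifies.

Target gold_phase = [19:05, 20:35].
crimson_phase [15:15, 19:55] → overlaps → excluded.
cyan_phase [21:15, 22:50] → after → candidate.
green_phase [13:20, 15:35] → before → excluded.
red_phase [17:05, 19:10] → overlaps → excluded.
silver_phase [07:30, 08:50] → before → excluded.
teal_phase [19:20, 20:50] → overlapped-by → excluded.
Among candidates, latest start is 21:15 → cyan_phase.

cyan_phase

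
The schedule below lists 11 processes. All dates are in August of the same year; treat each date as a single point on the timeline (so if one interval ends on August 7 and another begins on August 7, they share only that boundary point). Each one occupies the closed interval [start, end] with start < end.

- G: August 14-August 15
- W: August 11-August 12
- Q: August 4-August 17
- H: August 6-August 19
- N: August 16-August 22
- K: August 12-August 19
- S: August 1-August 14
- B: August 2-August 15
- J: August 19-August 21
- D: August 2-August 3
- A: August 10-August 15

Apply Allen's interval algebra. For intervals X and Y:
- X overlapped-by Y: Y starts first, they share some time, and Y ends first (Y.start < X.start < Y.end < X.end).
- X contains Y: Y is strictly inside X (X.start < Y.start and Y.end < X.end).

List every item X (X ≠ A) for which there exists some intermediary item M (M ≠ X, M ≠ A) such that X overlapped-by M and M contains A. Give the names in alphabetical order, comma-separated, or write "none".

Target A = [August 10, August 15].
Intermediaries M with M contains A: H, Q.
Via H — items with X overlapped-by H: N.
Via Q — items with X overlapped-by Q: H, K, N.
Union: H, K, N.

H, K, N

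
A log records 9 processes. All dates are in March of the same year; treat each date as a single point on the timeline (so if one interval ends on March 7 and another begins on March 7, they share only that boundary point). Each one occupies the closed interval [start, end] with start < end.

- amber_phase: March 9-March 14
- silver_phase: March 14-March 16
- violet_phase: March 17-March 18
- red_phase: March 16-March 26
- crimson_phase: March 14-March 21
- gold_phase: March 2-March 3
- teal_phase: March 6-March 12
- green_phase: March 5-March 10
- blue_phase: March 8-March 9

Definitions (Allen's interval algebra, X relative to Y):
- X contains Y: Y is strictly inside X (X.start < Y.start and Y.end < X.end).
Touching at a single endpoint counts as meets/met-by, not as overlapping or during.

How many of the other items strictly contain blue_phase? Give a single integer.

Target blue_phase = [March 8, March 9].
amber_phase [March 9, March 14] → met-by → no.
crimson_phase [March 14, March 21] → after → no.
gold_phase [March 2, March 3] → before → no.
green_phase [March 5, March 10] → contains → counts.
red_phase [March 16, March 26] → after → no.
silver_phase [March 14, March 16] → after → no.
teal_phase [March 6, March 12] → contains → counts.
violet_phase [March 17, March 18] → after → no.
Total: 2.

2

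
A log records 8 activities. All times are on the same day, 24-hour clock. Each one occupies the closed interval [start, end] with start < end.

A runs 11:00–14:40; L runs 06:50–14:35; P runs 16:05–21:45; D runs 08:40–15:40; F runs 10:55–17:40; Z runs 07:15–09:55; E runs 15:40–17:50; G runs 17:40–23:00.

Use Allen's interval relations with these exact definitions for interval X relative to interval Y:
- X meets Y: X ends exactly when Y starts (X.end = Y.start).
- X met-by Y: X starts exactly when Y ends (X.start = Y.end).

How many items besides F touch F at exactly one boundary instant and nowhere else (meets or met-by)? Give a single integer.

1

Target F = [10:55, 17:40].
A [11:00, 14:40] → during → no.
D [08:40, 15:40] → overlaps → no.
E [15:40, 17:50] → overlapped-by → no.
G [17:40, 23:00] → met-by → counts.
L [06:50, 14:35] → overlaps → no.
P [16:05, 21:45] → overlapped-by → no.
Z [07:15, 09:55] → before → no.
Total: 1.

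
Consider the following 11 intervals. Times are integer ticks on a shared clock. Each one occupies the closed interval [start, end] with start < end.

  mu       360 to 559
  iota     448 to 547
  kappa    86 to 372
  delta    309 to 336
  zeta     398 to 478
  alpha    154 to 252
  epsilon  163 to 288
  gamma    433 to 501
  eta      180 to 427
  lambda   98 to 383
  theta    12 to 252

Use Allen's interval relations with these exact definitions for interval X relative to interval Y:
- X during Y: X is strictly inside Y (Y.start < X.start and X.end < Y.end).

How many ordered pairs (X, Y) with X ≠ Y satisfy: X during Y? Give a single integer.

10

Checking all 110 ordered pairs for relation 'during'; matching pairs in alphabetical order:
(alpha, kappa): alpha during kappa ✓
(alpha, lambda): alpha during lambda ✓
(delta, eta): delta during eta ✓
(delta, kappa): delta during kappa ✓
(delta, lambda): delta during lambda ✓
(epsilon, kappa): epsilon during kappa ✓
(epsilon, lambda): epsilon during lambda ✓
(gamma, mu): gamma during mu ✓
(iota, mu): iota during mu ✓
(zeta, mu): zeta during mu ✓
Count: 10.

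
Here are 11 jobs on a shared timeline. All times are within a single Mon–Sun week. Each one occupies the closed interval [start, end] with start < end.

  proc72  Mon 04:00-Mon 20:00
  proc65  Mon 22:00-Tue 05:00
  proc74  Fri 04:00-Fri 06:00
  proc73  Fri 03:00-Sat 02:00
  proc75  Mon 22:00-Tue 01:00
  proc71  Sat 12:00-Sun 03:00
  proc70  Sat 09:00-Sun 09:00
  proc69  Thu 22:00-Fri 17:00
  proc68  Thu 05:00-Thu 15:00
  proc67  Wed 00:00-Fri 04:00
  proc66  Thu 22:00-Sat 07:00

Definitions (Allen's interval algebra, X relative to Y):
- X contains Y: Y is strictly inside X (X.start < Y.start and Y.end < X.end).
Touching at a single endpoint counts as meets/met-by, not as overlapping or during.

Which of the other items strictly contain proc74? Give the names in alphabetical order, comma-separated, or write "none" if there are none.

proc66, proc69, proc73

Target proc74 = [Fri 04:00, Fri 06:00].
proc65 [Mon 22:00, Tue 05:00] → before → no.
proc66 [Thu 22:00, Sat 07:00] → contains → yes.
proc67 [Wed 00:00, Fri 04:00] → meets → no.
proc68 [Thu 05:00, Thu 15:00] → before → no.
proc69 [Thu 22:00, Fri 17:00] → contains → yes.
proc70 [Sat 09:00, Sun 09:00] → after → no.
proc71 [Sat 12:00, Sun 03:00] → after → no.
proc72 [Mon 04:00, Mon 20:00] → before → no.
proc73 [Fri 03:00, Sat 02:00] → contains → yes.
proc75 [Mon 22:00, Tue 01:00] → before → no.
Result: proc66, proc69, proc73.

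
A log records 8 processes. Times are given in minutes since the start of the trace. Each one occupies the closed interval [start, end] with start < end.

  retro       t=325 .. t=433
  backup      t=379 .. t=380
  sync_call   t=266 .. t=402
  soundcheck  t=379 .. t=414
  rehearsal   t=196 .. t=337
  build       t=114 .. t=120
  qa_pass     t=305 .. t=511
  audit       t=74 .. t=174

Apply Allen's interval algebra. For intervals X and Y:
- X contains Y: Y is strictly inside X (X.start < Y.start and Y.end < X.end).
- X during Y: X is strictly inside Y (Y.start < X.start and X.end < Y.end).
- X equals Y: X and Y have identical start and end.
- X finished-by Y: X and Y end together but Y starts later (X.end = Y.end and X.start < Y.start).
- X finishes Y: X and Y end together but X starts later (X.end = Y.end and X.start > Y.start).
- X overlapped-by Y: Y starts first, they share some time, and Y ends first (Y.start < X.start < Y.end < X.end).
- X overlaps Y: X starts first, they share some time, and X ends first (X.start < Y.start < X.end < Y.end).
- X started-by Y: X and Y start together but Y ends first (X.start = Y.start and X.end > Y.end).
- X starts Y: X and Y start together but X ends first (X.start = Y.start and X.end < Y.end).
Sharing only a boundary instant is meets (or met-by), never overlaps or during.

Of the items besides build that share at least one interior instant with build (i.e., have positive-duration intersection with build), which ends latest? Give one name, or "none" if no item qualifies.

Target build = [t=114, t=120].
audit [t=74, t=174] → contains → candidate.
backup [t=379, t=380] → after → excluded.
qa_pass [t=305, t=511] → after → excluded.
rehearsal [t=196, t=337] → after → excluded.
retro [t=325, t=433] → after → excluded.
soundcheck [t=379, t=414] → after → excluded.
sync_call [t=266, t=402] → after → excluded.
Among candidates, latest end is t=174 → audit.

audit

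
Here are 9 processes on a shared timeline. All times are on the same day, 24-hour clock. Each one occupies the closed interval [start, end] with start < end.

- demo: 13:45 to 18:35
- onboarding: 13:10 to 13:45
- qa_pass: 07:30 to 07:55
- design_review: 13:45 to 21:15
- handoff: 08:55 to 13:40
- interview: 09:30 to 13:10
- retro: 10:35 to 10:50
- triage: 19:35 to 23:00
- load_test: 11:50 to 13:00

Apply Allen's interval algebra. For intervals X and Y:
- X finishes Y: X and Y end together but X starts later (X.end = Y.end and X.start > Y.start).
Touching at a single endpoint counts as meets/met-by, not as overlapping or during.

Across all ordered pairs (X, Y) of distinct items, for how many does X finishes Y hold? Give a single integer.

Checking all 72 ordered pairs for relation 'finishes'; matching pairs in alphabetical order:
No pair satisfies it.
Count: 0.

0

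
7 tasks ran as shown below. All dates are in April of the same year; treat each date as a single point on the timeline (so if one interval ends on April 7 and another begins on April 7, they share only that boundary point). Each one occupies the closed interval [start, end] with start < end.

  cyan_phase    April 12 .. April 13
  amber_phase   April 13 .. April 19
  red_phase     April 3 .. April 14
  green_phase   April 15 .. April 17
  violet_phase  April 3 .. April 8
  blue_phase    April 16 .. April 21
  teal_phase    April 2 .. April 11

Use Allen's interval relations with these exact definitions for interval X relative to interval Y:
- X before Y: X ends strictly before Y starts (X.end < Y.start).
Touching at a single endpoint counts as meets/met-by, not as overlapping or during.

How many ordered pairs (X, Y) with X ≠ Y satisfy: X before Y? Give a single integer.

12

Checking all 42 ordered pairs for relation 'before'; matching pairs in alphabetical order:
(cyan_phase, blue_phase): cyan_phase before blue_phase ✓
(cyan_phase, green_phase): cyan_phase before green_phase ✓
(red_phase, blue_phase): red_phase before blue_phase ✓
(red_phase, green_phase): red_phase before green_phase ✓
(teal_phase, amber_phase): teal_phase before amber_phase ✓
(teal_phase, blue_phase): teal_phase before blue_phase ✓
(teal_phase, cyan_phase): teal_phase before cyan_phase ✓
(teal_phase, green_phase): teal_phase before green_phase ✓
(violet_phase, amber_phase): violet_phase before amber_phase ✓
(violet_phase, blue_phase): violet_phase before blue_phase ✓
(violet_phase, cyan_phase): violet_phase before cyan_phase ✓
(violet_phase, green_phase): violet_phase before green_phase ✓
Count: 12.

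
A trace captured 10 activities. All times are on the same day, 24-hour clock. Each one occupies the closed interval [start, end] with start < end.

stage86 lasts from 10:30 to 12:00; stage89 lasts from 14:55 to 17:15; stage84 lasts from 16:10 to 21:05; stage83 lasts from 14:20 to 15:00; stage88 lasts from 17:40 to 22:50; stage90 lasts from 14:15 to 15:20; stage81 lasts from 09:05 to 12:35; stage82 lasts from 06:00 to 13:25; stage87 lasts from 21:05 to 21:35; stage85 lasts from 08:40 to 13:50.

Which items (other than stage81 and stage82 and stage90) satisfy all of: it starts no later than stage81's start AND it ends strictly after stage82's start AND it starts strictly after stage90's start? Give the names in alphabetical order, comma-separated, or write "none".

Conditions: its start is no later than stage81's start (X.start <= 09:05) AND its end is strictly after stage82's start (X.end > 06:00) AND its start is strictly after stage90's start (X.start > 14:15).
stage83: start 14:20 <= 09:05? ✗; end 15:00 > 06:00? ✓; start 14:20 > 14:15? ✓ → no.
stage84: start 16:10 <= 09:05? ✗; end 21:05 > 06:00? ✓; start 16:10 > 14:15? ✓ → no.
stage85: start 08:40 <= 09:05? ✓; end 13:50 > 06:00? ✓; start 08:40 > 14:15? ✗ → no.
stage86: start 10:30 <= 09:05? ✗; end 12:00 > 06:00? ✓; start 10:30 > 14:15? ✗ → no.
stage87: start 21:05 <= 09:05? ✗; end 21:35 > 06:00? ✓; start 21:05 > 14:15? ✓ → no.
stage88: start 17:40 <= 09:05? ✗; end 22:50 > 06:00? ✓; start 17:40 > 14:15? ✓ → no.
stage89: start 14:55 <= 09:05? ✗; end 17:15 > 06:00? ✓; start 14:55 > 14:15? ✓ → no.
Result: none.

none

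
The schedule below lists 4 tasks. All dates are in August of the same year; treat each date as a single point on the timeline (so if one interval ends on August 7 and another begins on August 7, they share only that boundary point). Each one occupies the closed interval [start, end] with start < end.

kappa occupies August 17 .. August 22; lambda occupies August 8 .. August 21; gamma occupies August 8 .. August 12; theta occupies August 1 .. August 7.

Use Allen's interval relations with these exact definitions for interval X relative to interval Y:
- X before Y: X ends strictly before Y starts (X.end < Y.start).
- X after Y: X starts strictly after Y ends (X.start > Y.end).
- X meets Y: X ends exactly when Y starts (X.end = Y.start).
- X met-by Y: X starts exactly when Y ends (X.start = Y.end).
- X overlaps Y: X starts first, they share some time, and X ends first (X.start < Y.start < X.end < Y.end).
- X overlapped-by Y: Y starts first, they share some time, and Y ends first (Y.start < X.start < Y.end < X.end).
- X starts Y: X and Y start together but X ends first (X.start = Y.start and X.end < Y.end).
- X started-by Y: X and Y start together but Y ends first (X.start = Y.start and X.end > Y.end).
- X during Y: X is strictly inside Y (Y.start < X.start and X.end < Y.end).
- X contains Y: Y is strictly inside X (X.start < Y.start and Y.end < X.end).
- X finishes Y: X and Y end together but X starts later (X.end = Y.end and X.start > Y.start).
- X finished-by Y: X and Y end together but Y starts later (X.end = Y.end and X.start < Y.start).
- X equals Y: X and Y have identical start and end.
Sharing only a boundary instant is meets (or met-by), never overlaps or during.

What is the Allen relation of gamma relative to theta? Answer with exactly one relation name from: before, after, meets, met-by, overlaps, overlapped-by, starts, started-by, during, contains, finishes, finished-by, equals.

gamma = [August 8, August 12]; theta = [August 1, August 7].
Compare endpoints: gamma.start > theta.start, gamma.start > theta.end, gamma.end > theta.start, gamma.end > theta.end.
That pattern is 'after'.

after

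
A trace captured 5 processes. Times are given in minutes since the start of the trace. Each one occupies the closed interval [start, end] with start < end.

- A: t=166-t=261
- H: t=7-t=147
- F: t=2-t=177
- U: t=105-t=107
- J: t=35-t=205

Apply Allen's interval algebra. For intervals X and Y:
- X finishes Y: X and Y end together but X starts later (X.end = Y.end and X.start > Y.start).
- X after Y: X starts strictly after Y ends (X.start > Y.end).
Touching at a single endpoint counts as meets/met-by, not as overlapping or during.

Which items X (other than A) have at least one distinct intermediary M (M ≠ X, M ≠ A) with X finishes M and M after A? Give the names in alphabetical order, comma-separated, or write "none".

none

Target A = [t=166, t=261].
Intermediaries M with M after A: none.
Union: none.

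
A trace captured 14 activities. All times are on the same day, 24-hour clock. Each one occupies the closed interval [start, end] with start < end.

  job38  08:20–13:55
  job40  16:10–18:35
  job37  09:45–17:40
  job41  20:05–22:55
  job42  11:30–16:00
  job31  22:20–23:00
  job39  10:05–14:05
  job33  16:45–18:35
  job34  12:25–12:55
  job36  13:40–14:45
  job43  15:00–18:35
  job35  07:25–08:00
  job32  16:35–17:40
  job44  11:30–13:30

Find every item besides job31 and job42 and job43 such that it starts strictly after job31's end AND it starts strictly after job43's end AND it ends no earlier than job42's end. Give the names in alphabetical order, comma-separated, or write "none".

Conditions: its start is strictly after job31's end (X.start > 23:00) AND its start is strictly after job43's end (X.start > 18:35) AND its end is no earlier than job42's end (X.end >= 16:00).
job32: start 16:35 > 23:00? ✗; start 16:35 > 18:35? ✗; end 17:40 >= 16:00? ✓ → no.
job33: start 16:45 > 23:00? ✗; start 16:45 > 18:35? ✗; end 18:35 >= 16:00? ✓ → no.
job34: start 12:25 > 23:00? ✗; start 12:25 > 18:35? ✗; end 12:55 >= 16:00? ✗ → no.
job35: start 07:25 > 23:00? ✗; start 07:25 > 18:35? ✗; end 08:00 >= 16:00? ✗ → no.
job36: start 13:40 > 23:00? ✗; start 13:40 > 18:35? ✗; end 14:45 >= 16:00? ✗ → no.
job37: start 09:45 > 23:00? ✗; start 09:45 > 18:35? ✗; end 17:40 >= 16:00? ✓ → no.
job38: start 08:20 > 23:00? ✗; start 08:20 > 18:35? ✗; end 13:55 >= 16:00? ✗ → no.
job39: start 10:05 > 23:00? ✗; start 10:05 > 18:35? ✗; end 14:05 >= 16:00? ✗ → no.
job40: start 16:10 > 23:00? ✗; start 16:10 > 18:35? ✗; end 18:35 >= 16:00? ✓ → no.
job41: start 20:05 > 23:00? ✗; start 20:05 > 18:35? ✓; end 22:55 >= 16:00? ✓ → no.
job44: start 11:30 > 23:00? ✗; start 11:30 > 18:35? ✗; end 13:30 >= 16:00? ✗ → no.
Result: none.

none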